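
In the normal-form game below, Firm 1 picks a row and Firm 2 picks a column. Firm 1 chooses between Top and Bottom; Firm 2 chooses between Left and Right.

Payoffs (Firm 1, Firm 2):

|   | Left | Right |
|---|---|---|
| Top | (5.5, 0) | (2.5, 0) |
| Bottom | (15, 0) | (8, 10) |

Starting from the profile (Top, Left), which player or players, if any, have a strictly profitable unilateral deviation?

Firm 1 at (Top, Left) earns 5.5; deviating to Bottom yields 15 — a strict improvement.
Firm 2 earns 0; deviating to Right yields 0 — not better.
Only Firm 1 has a strictly profitable deviation.

Firm 1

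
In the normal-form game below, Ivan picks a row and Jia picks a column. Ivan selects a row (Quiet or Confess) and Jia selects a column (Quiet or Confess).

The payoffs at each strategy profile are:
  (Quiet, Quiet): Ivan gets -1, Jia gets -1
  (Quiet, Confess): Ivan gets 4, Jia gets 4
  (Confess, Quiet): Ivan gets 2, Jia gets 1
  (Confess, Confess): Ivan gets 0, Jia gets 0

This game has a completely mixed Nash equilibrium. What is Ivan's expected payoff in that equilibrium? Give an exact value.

8/7

First find y, the probability Jia plays Quiet, from Ivan's indifference between Quiet and Confess: −y + 4(1−y) = 2y, giving y = 4/7.
Since Ivan is indifferent in equilibrium, Ivan's expected payoff equals the payoff from either row against (4/7, 3/7). Using Quiet: −(4/7) + 4(3/7) = 8/7.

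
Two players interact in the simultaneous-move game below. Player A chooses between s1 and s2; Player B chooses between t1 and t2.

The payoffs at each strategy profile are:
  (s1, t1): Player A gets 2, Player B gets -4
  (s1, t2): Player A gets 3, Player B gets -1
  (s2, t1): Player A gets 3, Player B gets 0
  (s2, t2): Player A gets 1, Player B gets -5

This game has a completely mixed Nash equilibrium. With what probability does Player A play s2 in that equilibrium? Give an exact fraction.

3/8

Let r be the probability that Player A plays s1. In a completely mixed equilibrium, Player B must be indifferent between t1 and t2.
Player B's expected payoff from t1 is −4r; from t2 it is −r − 5(1−r).
Setting these equal: −4r = 4r − 5, so r = 5/8.
Therefore Player A plays s2 with probability 1 − 5/8 = 3/8.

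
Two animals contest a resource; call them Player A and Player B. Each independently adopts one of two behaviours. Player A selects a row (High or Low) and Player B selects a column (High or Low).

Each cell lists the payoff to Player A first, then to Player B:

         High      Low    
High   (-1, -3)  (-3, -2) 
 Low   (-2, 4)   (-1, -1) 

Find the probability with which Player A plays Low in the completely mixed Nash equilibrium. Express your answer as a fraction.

Let p be the probability that Player A plays High. In a completely mixed equilibrium, Player B must be indifferent between High and Low.
Player B's expected payoff from High is −3p + 4(1−p); from Low it is −2p − (1−p).
Setting these equal: −7p + 4 = −p − 1, so p = 5/6.
Therefore Player A plays Low with probability 1 − 5/6 = 1/6.

1/6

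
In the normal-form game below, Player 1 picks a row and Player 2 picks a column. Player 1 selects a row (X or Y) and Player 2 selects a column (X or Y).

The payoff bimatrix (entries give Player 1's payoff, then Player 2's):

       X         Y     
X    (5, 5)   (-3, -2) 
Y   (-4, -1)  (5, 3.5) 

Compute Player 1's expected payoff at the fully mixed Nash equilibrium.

First find q, the probability Player 2 plays X, from Player 1's indifference between X and Y: 5q − 3(1−q) = −4q + 5(1−q), giving q = 8/17.
Since Player 1 is indifferent in equilibrium, Player 1's expected payoff equals the payoff from either row against (8/17, 9/17). Using X: 5(8/17) − 3(9/17) = 13/17.

13/17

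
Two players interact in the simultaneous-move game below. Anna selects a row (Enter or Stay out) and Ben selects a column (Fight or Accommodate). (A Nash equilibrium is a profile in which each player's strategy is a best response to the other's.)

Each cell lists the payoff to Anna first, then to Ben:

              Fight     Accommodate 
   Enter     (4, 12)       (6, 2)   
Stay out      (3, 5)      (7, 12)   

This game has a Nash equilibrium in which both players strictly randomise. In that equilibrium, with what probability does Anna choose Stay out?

10/17

Let r be the probability that Anna plays Enter. In a completely mixed equilibrium, Ben must be indifferent between Fight and Accommodate.
Ben's expected payoff from Fight is 12r + 5(1−r); from Accommodate it is 2r + 12(1−r).
Setting these equal: 7r + 5 = −10r + 12, so r = 7/17.
Therefore Anna plays Stay out with probability 1 − 7/17 = 10/17.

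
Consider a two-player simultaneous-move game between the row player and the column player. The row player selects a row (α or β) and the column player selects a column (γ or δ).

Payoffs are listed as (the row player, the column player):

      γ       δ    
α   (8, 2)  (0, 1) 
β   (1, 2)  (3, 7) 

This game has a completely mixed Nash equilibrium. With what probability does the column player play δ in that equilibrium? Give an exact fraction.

Let c be the probability that the column player plays γ. In a completely mixed equilibrium, the row player must be indifferent between α and β.
The row player's expected payoff from α is 8c; from β it is c + 3(1−c).
Setting these equal: 8c = −2c + 3, so c = 3/10.
Therefore the column player plays δ with probability 1 − 3/10 = 7/10.

7/10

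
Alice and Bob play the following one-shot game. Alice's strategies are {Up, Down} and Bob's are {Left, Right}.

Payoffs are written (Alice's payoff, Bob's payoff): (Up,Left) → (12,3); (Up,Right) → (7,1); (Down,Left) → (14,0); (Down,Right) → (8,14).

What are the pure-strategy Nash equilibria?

(Down, Right)

(Up, Left): Alice prefers Down (14 > 12) — not an equilibrium.
(Up, Right): Alice prefers Down (8 > 7); Bob prefers Left (3 > 1) — not an equilibrium.
(Down, Left): Bob prefers Right (14 > 0) — not an equilibrium.
(Down, Right): Alice gets 8 ≥ 7 from Up, and Bob gets 14 ≥ 0 from Left — Nash equilibrium.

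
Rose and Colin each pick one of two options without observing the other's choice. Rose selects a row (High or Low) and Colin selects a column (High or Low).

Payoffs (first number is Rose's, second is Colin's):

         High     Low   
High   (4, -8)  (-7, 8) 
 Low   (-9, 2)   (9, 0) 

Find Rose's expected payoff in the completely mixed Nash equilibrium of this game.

-27/29

First find q, the probability Colin plays High, from Rose's indifference between High and Low: 4q − 7(1−q) = −9q + 9(1−q), giving q = 16/29.
Since Rose is indifferent in equilibrium, Rose's expected payoff equals the payoff from either row against (16/29, 13/29). Using High: 4(16/29) − 7(13/29) = -27/29.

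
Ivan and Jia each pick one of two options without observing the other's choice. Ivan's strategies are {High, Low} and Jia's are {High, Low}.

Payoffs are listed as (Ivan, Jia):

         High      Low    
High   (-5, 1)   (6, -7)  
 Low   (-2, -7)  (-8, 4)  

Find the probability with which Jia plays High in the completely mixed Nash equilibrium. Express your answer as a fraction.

Let q be the probability that Jia plays High. In a completely mixed equilibrium, Ivan must be indifferent between High and Low.
Ivan's expected payoff from High is −5q + 6(1−q); from Low it is −2q − 8(1−q).
Setting these equal: −11q + 6 = 6q − 8, so q = 14/17.

14/17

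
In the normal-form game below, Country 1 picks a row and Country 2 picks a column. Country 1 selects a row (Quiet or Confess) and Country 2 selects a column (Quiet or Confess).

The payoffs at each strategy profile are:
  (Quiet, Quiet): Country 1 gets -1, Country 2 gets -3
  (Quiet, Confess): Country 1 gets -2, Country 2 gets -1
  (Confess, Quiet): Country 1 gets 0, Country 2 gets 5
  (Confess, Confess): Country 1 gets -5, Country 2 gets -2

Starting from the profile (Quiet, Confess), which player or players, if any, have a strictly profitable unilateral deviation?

Neither

Country 1 at (Quiet, Confess) earns -2; deviating to Confess yields -5 — not better.
Country 2 earns -1; deviating to Quiet yields -3 — not better.
Neither player can strictly improve; the profile is a Nash equilibrium.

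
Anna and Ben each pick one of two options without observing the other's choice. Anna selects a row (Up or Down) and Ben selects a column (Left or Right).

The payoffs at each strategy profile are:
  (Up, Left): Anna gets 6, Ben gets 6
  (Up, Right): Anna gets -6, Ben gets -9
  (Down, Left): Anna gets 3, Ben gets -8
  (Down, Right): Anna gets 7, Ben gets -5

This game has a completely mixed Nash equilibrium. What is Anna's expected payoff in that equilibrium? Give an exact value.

15/4

First find y, the probability Ben plays Left, from Anna's indifference between Up and Down: 6y − 6(1−y) = 3y + 7(1−y), giving y = 13/16.
Since Anna is indifferent in equilibrium, Anna's expected payoff equals the payoff from either row against (13/16, 3/16). Using Up: 6(13/16) − 6(3/16) = 15/4.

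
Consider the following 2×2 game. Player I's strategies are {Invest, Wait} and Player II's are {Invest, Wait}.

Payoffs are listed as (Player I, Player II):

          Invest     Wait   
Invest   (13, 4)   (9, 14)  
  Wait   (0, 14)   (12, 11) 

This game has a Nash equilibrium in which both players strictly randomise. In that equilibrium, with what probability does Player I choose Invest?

3/13

Let p be the probability that Player I plays Invest. In a completely mixed equilibrium, Player II must be indifferent between Invest and Wait.
Player II's expected payoff from Invest is 4p + 14(1−p); from Wait it is 14p + 11(1−p).
Setting these equal: −10p + 14 = 3p + 11, so p = 3/13.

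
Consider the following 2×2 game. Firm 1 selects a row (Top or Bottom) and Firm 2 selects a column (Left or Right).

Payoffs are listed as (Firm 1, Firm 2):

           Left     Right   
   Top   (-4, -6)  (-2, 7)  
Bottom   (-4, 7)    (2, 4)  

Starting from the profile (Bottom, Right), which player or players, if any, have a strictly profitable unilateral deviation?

Firm 1 at (Bottom, Right) earns 2; deviating to Top yields -2 — not better.
Firm 2 earns 4; deviating to Left yields 7 — a strict improvement.
Only Firm 2 has a strictly profitable deviation.

Firm 2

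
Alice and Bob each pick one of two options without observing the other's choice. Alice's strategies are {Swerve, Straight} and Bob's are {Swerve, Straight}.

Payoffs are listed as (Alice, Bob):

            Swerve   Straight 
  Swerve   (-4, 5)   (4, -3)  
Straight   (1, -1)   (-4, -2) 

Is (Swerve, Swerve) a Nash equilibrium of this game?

At (Swerve, Swerve), Alice earns -4; switching to Straight would give 1, so Alice would deviate.
Bob earns 5; switching to Straight would give -3, so Bob has no profitable deviation.
Since at least one player can profitably deviate, this is not a Nash equilibrium.

No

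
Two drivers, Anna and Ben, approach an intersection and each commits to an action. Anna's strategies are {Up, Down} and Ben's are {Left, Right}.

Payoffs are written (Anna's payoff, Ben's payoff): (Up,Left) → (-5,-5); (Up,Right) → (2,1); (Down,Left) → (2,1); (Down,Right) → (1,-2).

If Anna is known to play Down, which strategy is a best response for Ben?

Left

Against Down, Ben earns 1 from Left and -2 from Right.
So Left is the best response.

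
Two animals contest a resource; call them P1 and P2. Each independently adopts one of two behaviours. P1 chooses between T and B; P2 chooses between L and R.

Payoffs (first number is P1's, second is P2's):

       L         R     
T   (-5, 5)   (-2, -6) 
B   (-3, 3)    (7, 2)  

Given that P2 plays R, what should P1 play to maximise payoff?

Against R, P1 earns -2 from T and 7 from B.
So B is the best response.

B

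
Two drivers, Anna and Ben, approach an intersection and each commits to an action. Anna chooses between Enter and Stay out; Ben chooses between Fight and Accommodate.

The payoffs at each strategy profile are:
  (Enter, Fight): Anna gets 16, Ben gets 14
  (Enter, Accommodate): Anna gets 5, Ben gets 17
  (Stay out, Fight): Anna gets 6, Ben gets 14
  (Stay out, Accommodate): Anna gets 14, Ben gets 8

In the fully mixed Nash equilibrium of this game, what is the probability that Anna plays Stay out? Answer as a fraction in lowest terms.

1/3

Let x be the probability that Anna plays Enter. In a completely mixed equilibrium, Ben must be indifferent between Fight and Accommodate.
Ben's expected payoff from Fight is 14x + 14(1−x); from Accommodate it is 17x + 8(1−x).
Setting these equal: 14 = 9x + 8, so x = 2/3.
Therefore Anna plays Stay out with probability 1 − 2/3 = 1/3.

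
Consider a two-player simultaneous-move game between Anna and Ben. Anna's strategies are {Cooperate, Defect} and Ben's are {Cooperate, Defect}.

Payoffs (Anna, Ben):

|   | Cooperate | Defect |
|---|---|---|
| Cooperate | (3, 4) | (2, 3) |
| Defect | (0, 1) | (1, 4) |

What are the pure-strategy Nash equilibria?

(Cooperate, Cooperate): Anna gets 3 ≥ 0 from Defect, and Ben gets 4 ≥ 3 from Defect — Nash equilibrium.
(Cooperate, Defect): Ben prefers Cooperate (4 > 3) — not an equilibrium.
(Defect, Cooperate): Anna prefers Cooperate (3 > 0); Ben prefers Defect (4 > 1) — not an equilibrium.
(Defect, Defect): Anna prefers Cooperate (2 > 1) — not an equilibrium.

(Cooperate, Cooperate)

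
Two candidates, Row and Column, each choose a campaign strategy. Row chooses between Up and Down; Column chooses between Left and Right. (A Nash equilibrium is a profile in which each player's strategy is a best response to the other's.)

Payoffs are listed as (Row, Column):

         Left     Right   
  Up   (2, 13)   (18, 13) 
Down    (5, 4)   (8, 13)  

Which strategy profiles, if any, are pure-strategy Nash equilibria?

(Up, Left): Row prefers Down (5 > 2) — not an equilibrium.
(Up, Right): Row gets 18 ≥ 8 from Down, and Column gets 13 ≥ 13 from Left — Nash equilibrium.
(Down, Left): Column prefers Right (13 > 4) — not an equilibrium.
(Down, Right): Row prefers Up (18 > 8) — not an equilibrium.

(Up, Right)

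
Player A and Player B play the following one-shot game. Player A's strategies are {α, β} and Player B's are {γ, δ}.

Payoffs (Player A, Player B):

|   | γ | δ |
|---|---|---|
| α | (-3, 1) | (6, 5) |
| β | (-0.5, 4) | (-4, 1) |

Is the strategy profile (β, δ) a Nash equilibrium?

No

At (β, δ), Player A earns -4; switching to α would give 6, so Player A would deviate.
Player B earns 1; switching to γ would give 4, so Player B would deviate.
Since at least one player can profitably deviate, this is not a Nash equilibrium.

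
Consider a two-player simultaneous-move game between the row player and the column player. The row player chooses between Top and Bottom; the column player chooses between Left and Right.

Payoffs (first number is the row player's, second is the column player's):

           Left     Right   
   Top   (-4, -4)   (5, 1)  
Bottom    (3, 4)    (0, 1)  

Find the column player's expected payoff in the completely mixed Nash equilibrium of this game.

1

First find x, the probability the row player plays Top, from the column player's indifference between Left and Right: −4x + 4(1−x) = x + (1−x), giving x = 3/8.
Since the column player is indifferent in equilibrium, the column player's expected payoff equals the payoff from either column against (3/8, 5/8). Using Left: −4(3/8) + 4(5/8) = 1.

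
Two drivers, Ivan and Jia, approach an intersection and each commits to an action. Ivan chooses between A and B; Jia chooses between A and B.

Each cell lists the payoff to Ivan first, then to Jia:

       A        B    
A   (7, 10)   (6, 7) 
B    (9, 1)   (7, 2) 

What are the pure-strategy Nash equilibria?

(B, B)

(A, A): Ivan prefers B (9 > 7) — not an equilibrium.
(A, B): Ivan prefers B (7 > 6); Jia prefers A (10 > 7) — not an equilibrium.
(B, A): Jia prefers B (2 > 1) — not an equilibrium.
(B, B): Ivan gets 7 ≥ 6 from A, and Jia gets 2 ≥ 1 from A — Nash equilibrium.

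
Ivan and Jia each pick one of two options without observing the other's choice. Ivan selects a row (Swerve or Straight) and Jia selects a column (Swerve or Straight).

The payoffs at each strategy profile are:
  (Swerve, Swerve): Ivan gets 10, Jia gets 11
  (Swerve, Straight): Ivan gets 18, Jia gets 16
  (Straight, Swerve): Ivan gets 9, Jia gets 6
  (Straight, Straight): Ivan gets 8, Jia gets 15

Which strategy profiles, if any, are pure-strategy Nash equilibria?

(Swerve, Swerve): Jia prefers Straight (16 > 11) — not an equilibrium.
(Swerve, Straight): Ivan gets 18 ≥ 8 from Straight, and Jia gets 16 ≥ 11 from Swerve — Nash equilibrium.
(Straight, Swerve): Ivan prefers Swerve (10 > 9); Jia prefers Straight (15 > 6) — not an equilibrium.
(Straight, Straight): Ivan prefers Swerve (18 > 8) — not an equilibrium.

(Swerve, Straight)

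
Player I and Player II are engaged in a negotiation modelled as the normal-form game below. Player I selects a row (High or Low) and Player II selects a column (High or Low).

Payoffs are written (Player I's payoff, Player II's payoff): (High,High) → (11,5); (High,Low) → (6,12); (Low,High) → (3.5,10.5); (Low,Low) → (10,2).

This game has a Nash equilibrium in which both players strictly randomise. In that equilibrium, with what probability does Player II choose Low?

15/23

Let c be the probability that Player II plays High. In a completely mixed equilibrium, Player I must be indifferent between High and Low.
Player I's expected payoff from High is 11c + 6(1−c); from Low it is 3.5c + 10(1−c).
Setting these equal: 5c + 6 = −6.5c + 10, so c = 8/23.
Therefore Player II plays Low with probability 1 − 8/23 = 15/23.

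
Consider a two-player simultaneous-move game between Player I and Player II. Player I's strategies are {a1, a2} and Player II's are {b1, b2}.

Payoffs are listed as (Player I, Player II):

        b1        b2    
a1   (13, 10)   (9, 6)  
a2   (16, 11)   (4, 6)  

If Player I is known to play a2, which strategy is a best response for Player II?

Against a2, Player II earns 11 from b1 and 6 from b2.
So b1 is the best response.

b1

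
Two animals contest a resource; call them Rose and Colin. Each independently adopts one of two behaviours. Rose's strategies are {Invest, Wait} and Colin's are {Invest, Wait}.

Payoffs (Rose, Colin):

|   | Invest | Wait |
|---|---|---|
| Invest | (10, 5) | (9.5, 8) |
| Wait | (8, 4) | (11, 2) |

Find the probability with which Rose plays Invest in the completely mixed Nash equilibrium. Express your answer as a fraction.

Let p be the probability that Rose plays Invest. In a completely mixed equilibrium, Colin must be indifferent between Invest and Wait.
Colin's expected payoff from Invest is 5p + 4(1−p); from Wait it is 8p + 2(1−p).
Setting these equal: p + 4 = 6p + 2, so p = 2/5.

2/5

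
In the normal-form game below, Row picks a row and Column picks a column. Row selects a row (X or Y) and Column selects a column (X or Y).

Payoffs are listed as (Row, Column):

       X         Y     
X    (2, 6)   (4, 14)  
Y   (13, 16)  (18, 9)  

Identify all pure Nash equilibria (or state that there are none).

(Y, X)

(X, X): Row prefers Y (13 > 2); Column prefers Y (14 > 6) — not an equilibrium.
(X, Y): Row prefers Y (18 > 4) — not an equilibrium.
(Y, X): Row gets 13 ≥ 2 from X, and Column gets 16 ≥ 9 from Y — Nash equilibrium.
(Y, Y): Column prefers X (16 > 9) — not an equilibrium.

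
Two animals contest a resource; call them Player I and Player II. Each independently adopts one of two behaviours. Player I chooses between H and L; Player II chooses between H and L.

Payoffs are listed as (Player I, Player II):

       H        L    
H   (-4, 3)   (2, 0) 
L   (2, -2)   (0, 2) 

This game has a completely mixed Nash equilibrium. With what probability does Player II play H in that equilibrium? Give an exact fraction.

Let c be the probability that Player II plays H. In a completely mixed equilibrium, Player I must be indifferent between H and L.
Player I's expected payoff from H is −4c + 2(1−c); from L it is 2c.
Setting these equal: −6c + 2 = 2c, so c = 1/4.

1/4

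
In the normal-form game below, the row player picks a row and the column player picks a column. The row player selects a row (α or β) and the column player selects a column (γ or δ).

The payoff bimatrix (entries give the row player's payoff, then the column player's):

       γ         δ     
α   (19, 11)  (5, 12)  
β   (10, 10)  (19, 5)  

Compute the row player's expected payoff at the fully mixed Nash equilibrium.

311/23

First find q, the probability the column player plays γ, from the row player's indifference between α and β: 19q + 5(1−q) = 10q + 19(1−q), giving q = 14/23.
Since the row player is indifferent in equilibrium, the row player's expected payoff equals the payoff from either row against (14/23, 9/23). Using α: 19(14/23) + 5(9/23) = 311/23.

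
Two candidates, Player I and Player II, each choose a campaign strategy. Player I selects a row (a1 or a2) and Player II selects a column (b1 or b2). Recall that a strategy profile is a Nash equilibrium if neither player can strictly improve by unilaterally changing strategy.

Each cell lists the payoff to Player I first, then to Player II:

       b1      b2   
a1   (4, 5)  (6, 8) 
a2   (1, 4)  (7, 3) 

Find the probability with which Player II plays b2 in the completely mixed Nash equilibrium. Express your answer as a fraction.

3/4

Let q be the probability that Player II plays b1. In a completely mixed equilibrium, Player I must be indifferent between a1 and a2.
Player I's expected payoff from a1 is 4q + 6(1−q); from a2 it is q + 7(1−q).
Setting these equal: −2q + 6 = −6q + 7, so q = 1/4.
Therefore Player II plays b2 with probability 1 − 1/4 = 3/4.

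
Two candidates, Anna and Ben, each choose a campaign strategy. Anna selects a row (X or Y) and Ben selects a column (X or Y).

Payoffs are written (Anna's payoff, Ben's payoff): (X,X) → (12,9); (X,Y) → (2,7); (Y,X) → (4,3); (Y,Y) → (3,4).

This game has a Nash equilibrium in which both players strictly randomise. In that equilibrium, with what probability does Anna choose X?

Let r be the probability that Anna plays X. In a completely mixed equilibrium, Ben must be indifferent between X and Y.
Ben's expected payoff from X is 9r + 3(1−r); from Y it is 7r + 4(1−r).
Setting these equal: 6r + 3 = 3r + 4, so r = 1/3.

1/3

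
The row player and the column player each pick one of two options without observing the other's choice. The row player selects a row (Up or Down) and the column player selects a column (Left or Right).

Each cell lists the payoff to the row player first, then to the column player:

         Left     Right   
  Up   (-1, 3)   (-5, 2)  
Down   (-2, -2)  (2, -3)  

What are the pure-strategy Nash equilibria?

(Up, Left): the row player gets -1 ≥ -2 from Down, and the column player gets 3 ≥ 2 from Right — Nash equilibrium.
(Up, Right): the row player prefers Down (2 > -5); the column player prefers Left (3 > 2) — not an equilibrium.
(Down, Left): the row player prefers Up (-1 > -2) — not an equilibrium.
(Down, Right): the column player prefers Left (-2 > -3) — not an equilibrium.

(Up, Left)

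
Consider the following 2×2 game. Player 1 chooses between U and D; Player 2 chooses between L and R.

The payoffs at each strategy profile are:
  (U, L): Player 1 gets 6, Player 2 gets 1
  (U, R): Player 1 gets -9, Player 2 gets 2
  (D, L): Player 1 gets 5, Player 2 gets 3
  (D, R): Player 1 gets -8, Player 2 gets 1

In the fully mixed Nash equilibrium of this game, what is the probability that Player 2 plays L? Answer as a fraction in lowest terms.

Let c be the probability that Player 2 plays L. In a completely mixed equilibrium, Player 1 must be indifferent between U and D.
Player 1's expected payoff from U is 6c − 9(1−c); from D it is 5c − 8(1−c).
Setting these equal: 15c − 9 = 13c − 8, so c = 1/2.

1/2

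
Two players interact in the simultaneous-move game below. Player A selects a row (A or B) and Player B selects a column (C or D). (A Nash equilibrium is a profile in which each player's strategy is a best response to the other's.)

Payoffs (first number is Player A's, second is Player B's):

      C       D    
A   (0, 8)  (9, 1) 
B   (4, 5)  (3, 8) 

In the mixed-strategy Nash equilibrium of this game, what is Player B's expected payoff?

First find x, the probability Player A plays A, from Player B's indifference between C and D: 8x + 5(1−x) = x + 8(1−x), giving x = 3/10.
Since Player B is indifferent in equilibrium, Player B's expected payoff equals the payoff from either column against (3/10, 7/10). Using C: 8(3/10) + 5(7/10) = 59/10.

59/10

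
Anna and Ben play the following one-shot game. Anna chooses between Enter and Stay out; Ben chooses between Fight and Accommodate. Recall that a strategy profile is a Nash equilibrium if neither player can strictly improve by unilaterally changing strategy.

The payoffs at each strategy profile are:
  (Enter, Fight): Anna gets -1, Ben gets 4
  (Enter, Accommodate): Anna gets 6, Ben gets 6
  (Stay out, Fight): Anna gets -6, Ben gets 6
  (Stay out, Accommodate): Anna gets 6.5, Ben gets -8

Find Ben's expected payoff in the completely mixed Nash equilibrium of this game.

First find p, the probability Anna plays Enter, from Ben's indifference between Fight and Accommodate: 4p + 6(1−p) = 6p − 8(1−p), giving p = 7/8.
Since Ben is indifferent in equilibrium, Ben's expected payoff equals the payoff from either column against (7/8, 1/8). Using Fight: 4(7/8) + 6(1/8) = 17/4.

17/4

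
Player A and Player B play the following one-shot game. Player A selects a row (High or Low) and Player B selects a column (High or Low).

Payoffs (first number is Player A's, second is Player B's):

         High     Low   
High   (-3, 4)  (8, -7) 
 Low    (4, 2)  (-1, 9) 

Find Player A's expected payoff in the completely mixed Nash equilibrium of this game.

29/16

First find y, the probability Player B plays High, from Player A's indifference between High and Low: −3y + 8(1−y) = 4y − (1−y), giving y = 9/16.
Since Player A is indifferent in equilibrium, Player A's expected payoff equals the payoff from either row against (9/16, 7/16). Using High: −3(9/16) + 8(7/16) = 29/16.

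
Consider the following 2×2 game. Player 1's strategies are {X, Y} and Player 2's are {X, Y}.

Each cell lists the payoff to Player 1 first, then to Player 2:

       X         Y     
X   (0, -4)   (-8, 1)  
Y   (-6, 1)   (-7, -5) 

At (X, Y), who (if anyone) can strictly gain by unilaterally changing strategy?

Player 1 at (X, Y) earns -8; deviating to Y yields -7 — a strict improvement.
Player 2 earns 1; deviating to X yields -4 — not better.
Only Player 1 has a strictly profitable deviation.

Player 1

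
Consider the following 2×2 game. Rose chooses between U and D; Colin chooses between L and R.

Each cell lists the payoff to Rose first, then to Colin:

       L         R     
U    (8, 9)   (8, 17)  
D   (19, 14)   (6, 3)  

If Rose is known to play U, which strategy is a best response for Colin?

R

Against U, Colin earns 9 from L and 17 from R.
So R is the best response.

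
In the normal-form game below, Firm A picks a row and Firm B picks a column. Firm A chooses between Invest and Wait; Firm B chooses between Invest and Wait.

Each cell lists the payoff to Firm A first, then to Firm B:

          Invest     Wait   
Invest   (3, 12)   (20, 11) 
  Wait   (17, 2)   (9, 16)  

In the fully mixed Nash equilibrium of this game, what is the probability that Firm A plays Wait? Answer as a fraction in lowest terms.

Let p be the probability that Firm A plays Invest. In a completely mixed equilibrium, Firm B must be indifferent between Invest and Wait.
Firm B's expected payoff from Invest is 12p + 2(1−p); from Wait it is 11p + 16(1−p).
Setting these equal: 10p + 2 = −5p + 16, so p = 14/15.
Therefore Firm A plays Wait with probability 1 − 14/15 = 1/15.

1/15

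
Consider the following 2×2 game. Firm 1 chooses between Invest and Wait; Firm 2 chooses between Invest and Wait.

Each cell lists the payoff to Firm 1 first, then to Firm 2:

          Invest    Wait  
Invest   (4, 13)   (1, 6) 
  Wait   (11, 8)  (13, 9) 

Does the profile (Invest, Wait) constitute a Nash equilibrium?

No

At (Invest, Wait), Firm 1 earns 1; switching to Wait would give 13, so Firm 1 would deviate.
Firm 2 earns 6; switching to Invest would give 13, so Firm 2 would deviate.
Since at least one player can profitably deviate, this is not a Nash equilibrium.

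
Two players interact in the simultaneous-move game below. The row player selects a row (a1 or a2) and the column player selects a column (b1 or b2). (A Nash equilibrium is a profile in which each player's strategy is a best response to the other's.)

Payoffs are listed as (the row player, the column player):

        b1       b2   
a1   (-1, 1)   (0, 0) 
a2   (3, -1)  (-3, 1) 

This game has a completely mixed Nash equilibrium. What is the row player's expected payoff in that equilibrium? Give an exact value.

First find y, the probability the column player plays b1, from the row player's indifference between a1 and a2: −y = 3y − 3(1−y), giving y = 3/7.
Since the row player is indifferent in equilibrium, the row player's expected payoff equals the payoff from either row against (3/7, 4/7). Using a1: −(3/7) = -3/7.

-3/7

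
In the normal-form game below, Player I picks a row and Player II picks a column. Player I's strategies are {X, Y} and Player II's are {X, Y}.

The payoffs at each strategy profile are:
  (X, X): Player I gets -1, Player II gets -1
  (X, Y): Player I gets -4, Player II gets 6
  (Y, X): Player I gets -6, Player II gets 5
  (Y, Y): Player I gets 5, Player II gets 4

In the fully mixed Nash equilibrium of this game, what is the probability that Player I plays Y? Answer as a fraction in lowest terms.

7/8

Let r be the probability that Player I plays X. In a completely mixed equilibrium, Player II must be indifferent between X and Y.
Player II's expected payoff from X is −r + 5(1−r); from Y it is 6r + 4(1−r).
Setting these equal: −6r + 5 = 2r + 4, so r = 1/8.
Therefore Player I plays Y with probability 1 − 1/8 = 7/8.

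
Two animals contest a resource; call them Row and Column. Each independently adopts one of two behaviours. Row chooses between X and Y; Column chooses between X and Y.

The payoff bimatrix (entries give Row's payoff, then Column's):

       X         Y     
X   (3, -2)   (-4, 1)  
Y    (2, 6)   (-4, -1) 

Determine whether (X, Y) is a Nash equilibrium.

At (X, Y), Row earns -4; switching to Y would give -4, so Row has no profitable deviation.
Column earns 1; switching to X would give -2, so Column has no profitable deviation.
Neither player can gain by a unilateral deviation, so this profile is a Nash equilibrium.

Yes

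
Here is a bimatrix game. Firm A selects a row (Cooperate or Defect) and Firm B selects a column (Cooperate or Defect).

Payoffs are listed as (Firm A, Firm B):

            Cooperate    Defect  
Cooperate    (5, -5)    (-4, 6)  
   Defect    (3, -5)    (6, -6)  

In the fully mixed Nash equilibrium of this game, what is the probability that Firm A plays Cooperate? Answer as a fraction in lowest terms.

1/12

Let r be the probability that Firm A plays Cooperate. In a completely mixed equilibrium, Firm B must be indifferent between Cooperate and Defect.
Firm B's expected payoff from Cooperate is −5r − 5(1−r); from Defect it is 6r − 6(1−r).
Setting these equal: -5 = 12r − 6, so r = 1/12.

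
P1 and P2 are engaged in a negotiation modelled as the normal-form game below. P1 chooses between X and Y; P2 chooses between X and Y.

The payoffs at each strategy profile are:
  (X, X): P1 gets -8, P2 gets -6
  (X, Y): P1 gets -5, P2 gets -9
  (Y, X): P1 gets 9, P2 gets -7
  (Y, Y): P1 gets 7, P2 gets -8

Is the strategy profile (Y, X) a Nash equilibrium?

Yes

At (Y, X), P1 earns 9; switching to X would give -8, so P1 has no profitable deviation.
P2 earns -7; switching to Y would give -8, so P2 has no profitable deviation.
Neither player can gain by a unilateral deviation, so this profile is a Nash equilibrium.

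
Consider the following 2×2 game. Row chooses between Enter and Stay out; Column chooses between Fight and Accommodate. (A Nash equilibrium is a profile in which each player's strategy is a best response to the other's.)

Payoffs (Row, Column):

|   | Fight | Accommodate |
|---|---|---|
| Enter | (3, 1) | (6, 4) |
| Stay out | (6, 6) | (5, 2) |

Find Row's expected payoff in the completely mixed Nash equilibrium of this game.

21/4

First find q, the probability Column plays Fight, from Row's indifference between Enter and Stay out: 3q + 6(1−q) = 6q + 5(1−q), giving q = 1/4.
Since Row is indifferent in equilibrium, Row's expected payoff equals the payoff from either row against (1/4, 3/4). Using Enter: 3(1/4) + 6(3/4) = 21/4.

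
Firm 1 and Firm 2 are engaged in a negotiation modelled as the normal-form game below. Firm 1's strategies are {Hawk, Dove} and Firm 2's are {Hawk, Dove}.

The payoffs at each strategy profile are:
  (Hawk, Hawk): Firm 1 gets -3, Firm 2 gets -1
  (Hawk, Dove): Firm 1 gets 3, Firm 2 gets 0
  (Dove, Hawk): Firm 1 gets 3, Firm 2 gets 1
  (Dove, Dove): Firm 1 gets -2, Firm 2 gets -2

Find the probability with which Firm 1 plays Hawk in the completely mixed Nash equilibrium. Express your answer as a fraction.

3/4

Let r be the probability that Firm 1 plays Hawk. In a completely mixed equilibrium, Firm 2 must be indifferent between Hawk and Dove.
Firm 2's expected payoff from Hawk is −r + (1−r); from Dove it is −2(1−r).
Setting these equal: −2r + 1 = 2r − 2, so r = 3/4.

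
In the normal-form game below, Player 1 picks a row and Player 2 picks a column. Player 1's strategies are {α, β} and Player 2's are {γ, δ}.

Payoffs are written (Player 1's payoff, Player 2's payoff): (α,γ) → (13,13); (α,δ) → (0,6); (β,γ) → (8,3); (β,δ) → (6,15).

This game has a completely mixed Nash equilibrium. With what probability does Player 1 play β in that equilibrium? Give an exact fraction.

Let r be the probability that Player 1 plays α. In a completely mixed equilibrium, Player 2 must be indifferent between γ and δ.
Player 2's expected payoff from γ is 13r + 3(1−r); from δ it is 6r + 15(1−r).
Setting these equal: 10r + 3 = −9r + 15, so r = 12/19.
Therefore Player 1 plays β with probability 1 − 12/19 = 7/19.

7/19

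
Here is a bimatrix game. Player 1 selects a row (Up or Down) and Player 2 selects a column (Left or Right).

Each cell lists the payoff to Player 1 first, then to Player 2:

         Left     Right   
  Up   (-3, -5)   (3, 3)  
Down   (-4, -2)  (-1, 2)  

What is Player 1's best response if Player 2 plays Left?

Against Left, Player 1 earns -3 from Up and -4 from Down.
So Up is the best response.

Up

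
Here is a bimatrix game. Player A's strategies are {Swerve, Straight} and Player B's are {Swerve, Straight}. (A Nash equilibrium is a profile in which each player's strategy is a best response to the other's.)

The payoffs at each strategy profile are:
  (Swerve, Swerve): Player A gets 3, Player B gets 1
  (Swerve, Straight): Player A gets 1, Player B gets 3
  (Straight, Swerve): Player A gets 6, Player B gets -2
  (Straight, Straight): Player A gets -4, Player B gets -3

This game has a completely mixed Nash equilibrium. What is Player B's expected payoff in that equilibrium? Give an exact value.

First find x, the probability Player A plays Swerve, from Player B's indifference between Swerve and Straight: x − 2(1−x) = 3x − 3(1−x), giving x = 1/3.
Since Player B is indifferent in equilibrium, Player B's expected payoff equals the payoff from either column against (1/3, 2/3). Using Swerve: (1/3) − 2(2/3) = -1.

-1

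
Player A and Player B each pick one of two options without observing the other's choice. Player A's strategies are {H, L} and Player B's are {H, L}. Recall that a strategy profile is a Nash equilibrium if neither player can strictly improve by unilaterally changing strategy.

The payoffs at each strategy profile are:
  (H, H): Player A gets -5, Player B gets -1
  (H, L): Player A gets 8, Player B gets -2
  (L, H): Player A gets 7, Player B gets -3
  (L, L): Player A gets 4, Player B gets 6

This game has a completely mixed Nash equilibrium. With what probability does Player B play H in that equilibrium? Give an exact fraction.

Let y be the probability that Player B plays H. In a completely mixed equilibrium, Player A must be indifferent between H and L.
Player A's expected payoff from H is −5y + 8(1−y); from L it is 7y + 4(1−y).
Setting these equal: −13y + 8 = 3y + 4, so y = 1/4.

1/4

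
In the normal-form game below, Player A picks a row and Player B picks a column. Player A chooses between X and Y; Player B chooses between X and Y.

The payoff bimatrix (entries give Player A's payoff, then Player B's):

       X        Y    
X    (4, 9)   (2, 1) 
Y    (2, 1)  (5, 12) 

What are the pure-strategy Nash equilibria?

(X, X) and (Y, Y)

(X, X): Player A gets 4 ≥ 2 from Y, and Player B gets 9 ≥ 1 from Y — Nash equilibrium.
(X, Y): Player A prefers Y (5 > 2); Player B prefers X (9 > 1) — not an equilibrium.
(Y, X): Player A prefers X (4 > 2); Player B prefers Y (12 > 1) — not an equilibrium.
(Y, Y): Player A gets 5 ≥ 2 from X, and Player B gets 12 ≥ 1 from X — Nash equilibrium.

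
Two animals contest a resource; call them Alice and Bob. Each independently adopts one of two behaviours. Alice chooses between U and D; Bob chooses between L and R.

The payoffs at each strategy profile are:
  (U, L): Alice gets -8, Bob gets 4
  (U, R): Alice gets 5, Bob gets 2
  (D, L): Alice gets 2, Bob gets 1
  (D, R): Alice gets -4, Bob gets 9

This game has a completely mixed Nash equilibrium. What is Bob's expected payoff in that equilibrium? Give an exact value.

First find p, the probability Alice plays U, from Bob's indifference between L and R: 4p + (1−p) = 2p + 9(1−p), giving p = 4/5.
Since Bob is indifferent in equilibrium, Bob's expected payoff equals the payoff from either column against (4/5, 1/5). Using L: 4(4/5) + (1/5) = 17/5.

17/5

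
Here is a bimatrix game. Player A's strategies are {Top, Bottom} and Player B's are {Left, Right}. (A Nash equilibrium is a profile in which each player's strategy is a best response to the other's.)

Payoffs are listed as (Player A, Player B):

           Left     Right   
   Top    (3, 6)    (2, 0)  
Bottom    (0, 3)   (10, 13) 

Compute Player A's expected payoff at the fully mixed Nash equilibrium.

30/11

First find q, the probability Player B plays Left, from Player A's indifference between Top and Bottom: 3q + 2(1−q) = 10(1−q), giving q = 8/11.
Since Player A is indifferent in equilibrium, Player A's expected payoff equals the payoff from either row against (8/11, 3/11). Using Top: 3(8/11) + 2(3/11) = 30/11.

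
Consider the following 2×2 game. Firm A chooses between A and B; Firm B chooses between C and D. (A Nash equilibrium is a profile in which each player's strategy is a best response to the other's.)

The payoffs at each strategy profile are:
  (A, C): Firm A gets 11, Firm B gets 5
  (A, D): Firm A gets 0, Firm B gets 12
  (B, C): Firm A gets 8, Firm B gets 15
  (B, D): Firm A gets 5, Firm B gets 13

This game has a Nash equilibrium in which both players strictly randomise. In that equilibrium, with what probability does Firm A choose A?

2/9

Let x be the probability that Firm A plays A. In a completely mixed equilibrium, Firm B must be indifferent between C and D.
Firm B's expected payoff from C is 5x + 15(1−x); from D it is 12x + 13(1−x).
Setting these equal: −10x + 15 = −x + 13, so x = 2/9.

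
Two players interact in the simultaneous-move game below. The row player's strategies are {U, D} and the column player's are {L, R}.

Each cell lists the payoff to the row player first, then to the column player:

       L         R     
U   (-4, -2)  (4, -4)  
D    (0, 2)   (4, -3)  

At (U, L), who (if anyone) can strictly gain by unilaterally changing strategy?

The row player at (U, L) earns -4; deviating to D yields 0 — a strict improvement.
The column player earns -2; deviating to R yields -4 — not better.
Only the row player has a strictly profitable deviation.

The row player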